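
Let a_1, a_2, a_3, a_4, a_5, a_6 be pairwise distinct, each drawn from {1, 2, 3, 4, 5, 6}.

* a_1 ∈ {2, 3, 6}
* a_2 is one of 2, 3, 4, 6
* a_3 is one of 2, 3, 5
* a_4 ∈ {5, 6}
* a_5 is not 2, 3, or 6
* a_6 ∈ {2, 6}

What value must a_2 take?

4

Among the 6 variables, 1 fits only a_5 (and all 6 values in {1, 2, 3, 4, 5, 6} must be used), so a_5 = 1.
Among the 5 still-open variables, 4 fits only a_2 (and all 5 values in {2, 3, 4, 5, 6} must be used), so a_2 = 4.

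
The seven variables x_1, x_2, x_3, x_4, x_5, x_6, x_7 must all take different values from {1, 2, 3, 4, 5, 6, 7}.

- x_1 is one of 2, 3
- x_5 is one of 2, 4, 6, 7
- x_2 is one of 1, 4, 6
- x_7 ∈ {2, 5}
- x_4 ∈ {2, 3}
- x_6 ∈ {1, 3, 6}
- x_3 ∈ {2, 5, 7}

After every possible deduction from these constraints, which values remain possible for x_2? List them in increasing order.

x_1 and x_4 share exactly the 2 values {2, 3}; by pigeonhole those values go to them, so strike 2, 3 from x_3, x_5, x_6, x_7.
x_7's domain is down to {5}, so x_7 = 5. So x_3 can't be 5.
x_3's domain is down to {7}, so x_3 = 7. Eliminate 7 elsewhere: x_5.
No further eliminations apply; x_2 can still be any of 1, 4, 6.

1, 4, 6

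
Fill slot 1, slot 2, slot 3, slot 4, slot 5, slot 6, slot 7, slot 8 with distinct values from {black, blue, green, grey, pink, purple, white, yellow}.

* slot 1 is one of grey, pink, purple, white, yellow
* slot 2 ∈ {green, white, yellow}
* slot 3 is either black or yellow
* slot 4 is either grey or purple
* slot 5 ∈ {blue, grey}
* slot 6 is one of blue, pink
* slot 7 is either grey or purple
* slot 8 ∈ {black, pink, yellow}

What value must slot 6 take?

Among the 8 variables, green fits only slot 2 (and all 8 values in {black, blue, green, grey, pink, purple, white, yellow} must be used), so slot 2 = green.
The 7 still-open variables draw from only 7 values {black, blue, grey, pink, purple, white, yellow}, so each is used; only slot 1 can be white, hence slot 1 = white.
slot 4 and slot 7 between them cover only {grey, purple} — a naked pair. Remove those values from slot 5.
slot 5 must be blue (only option left). Remove blue from slot 6.
So slot 6 = pink.

pink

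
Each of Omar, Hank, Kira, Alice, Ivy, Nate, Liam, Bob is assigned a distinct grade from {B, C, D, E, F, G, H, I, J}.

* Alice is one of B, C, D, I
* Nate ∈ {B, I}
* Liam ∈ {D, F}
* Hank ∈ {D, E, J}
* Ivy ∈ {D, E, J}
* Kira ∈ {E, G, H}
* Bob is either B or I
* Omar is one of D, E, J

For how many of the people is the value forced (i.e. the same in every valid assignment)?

2

Nate and Bob between them cover only {B, I} — a naked pair. Remove those values from Alice.
The 3 variables Omar, Hank, Ivy are confined to {D, E, J}, which locks those values in; drop them from Kira, Alice, Liam.
Alice's domain is down to {C}, so Alice = C.
Liam must be F (only option left).
Determined: Alice=C, Liam=F. The other people each still have more than one consistent value. That makes 2.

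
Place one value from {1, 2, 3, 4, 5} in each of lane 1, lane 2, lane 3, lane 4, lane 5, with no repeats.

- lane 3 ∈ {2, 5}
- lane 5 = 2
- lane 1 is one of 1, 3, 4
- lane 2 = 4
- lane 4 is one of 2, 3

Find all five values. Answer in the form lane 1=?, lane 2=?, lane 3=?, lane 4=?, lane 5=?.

lane 2's domain is down to {4}, so lane 2 = 4. Strike 4 from lane 1.
That leaves lane 5 = 2. Remove 2 from lane 3, lane 4.
lane 3 must be 5 (only option left).
That leaves lane 4 = 3. So lane 1 can't be 3.
lane 1 must be 1 (only option left).

lane 1=1, lane 2=4, lane 3=5, lane 4=3, lane 5=2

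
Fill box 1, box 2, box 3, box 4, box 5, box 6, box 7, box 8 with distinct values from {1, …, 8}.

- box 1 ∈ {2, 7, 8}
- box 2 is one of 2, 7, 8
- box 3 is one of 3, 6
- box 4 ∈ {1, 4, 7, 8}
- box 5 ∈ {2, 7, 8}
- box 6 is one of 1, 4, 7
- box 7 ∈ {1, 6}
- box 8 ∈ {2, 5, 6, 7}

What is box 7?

6

The 8 variables together cover exactly {1, 2, 3, 4, 5, 6, 7, 8} — 8 values for 8 variables — and 3 appears only in box 3's list, so box 3 = 3.
The 7 still-open variables draw from only 7 values {1, 2, 4, 5, 6, 7, 8}, so each is used; only box 8 can be 5, hence box 8 = 5.
The 6 still-open variables draw from only 6 values {1, 2, 4, 6, 7, 8}, so each is used; only box 7 can be 6, hence box 7 = 6.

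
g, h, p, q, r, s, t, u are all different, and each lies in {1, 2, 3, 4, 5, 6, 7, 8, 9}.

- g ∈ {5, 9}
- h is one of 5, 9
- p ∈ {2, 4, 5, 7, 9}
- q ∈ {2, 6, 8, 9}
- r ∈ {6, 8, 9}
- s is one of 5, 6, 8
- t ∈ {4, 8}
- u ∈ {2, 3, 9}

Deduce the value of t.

The 8 variables draw from only 8 values {2, 3, 4, 5, 6, 7, 8, 9}, so each is used; only u can be 3, hence u = 3.
The 7 still-open variables draw from only 7 values {2, 4, 5, 6, 7, 8, 9}, so each is used; only p can be 7, hence p = 7.
The 6 still-open variables draw from only 6 values {2, 4, 5, 6, 8, 9}, so each is used; only q can be 2, hence q = 2.
The 5 still-open variables together cover exactly {4, 5, 6, 8, 9} — 5 values for 5 variables — and 4 appears only in t's list, so t = 4.

4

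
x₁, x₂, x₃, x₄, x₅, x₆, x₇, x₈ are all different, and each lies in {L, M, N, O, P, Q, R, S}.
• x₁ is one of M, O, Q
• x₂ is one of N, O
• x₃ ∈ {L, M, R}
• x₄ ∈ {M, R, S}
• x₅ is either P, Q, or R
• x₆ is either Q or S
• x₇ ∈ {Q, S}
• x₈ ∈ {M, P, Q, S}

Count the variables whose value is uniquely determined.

3

Among the 8 variables, L fits only x₃ (and all 8 values in {L, M, N, O, P, Q, R, S} must be used), so x₃ = L.
The 7 still-open variables together cover exactly {M, N, O, P, Q, R, S} — 7 values for 7 variables — and N appears only in x₂'s list, so x₂ = N.
The 6 still-open variables together cover exactly {M, O, P, Q, R, S} — 6 values for 6 variables — and O appears only in x₁'s list, so x₁ = O.
x₆ and x₇ share exactly the 2 values {Q, S}; by pigeonhole those values go to them, so strike Q, S from x₄, x₅, x₈.
Determined: x₁=O, x₂=N, x₃=L. The other variables each still have more than one consistent value. That makes 3.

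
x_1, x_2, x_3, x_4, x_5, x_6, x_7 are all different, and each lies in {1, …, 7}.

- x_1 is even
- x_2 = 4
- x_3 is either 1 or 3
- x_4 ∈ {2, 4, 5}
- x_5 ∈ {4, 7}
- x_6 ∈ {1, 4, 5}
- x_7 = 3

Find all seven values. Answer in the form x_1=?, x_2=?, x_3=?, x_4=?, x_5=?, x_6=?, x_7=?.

x_2 must be 4 (only option left). Remove 4 from x_1, x_4, x_5, x_6.
x_5 has just one choice, so x_5 = 7.
That leaves x_7 = 3. Remove 3 from x_3.
x_3 has just one choice, so x_3 = 1. Eliminate 1 elsewhere: x_6.
x_6 has just one choice, so x_6 = 5. So x_4 can't be 5.
x_4's domain is down to {2}, so x_4 = 2. Remove 2 from x_1.
x_1 must be 6 (only option left).

x_1=6, x_2=4, x_3=1, x_4=2, x_5=7, x_6=5, x_7=3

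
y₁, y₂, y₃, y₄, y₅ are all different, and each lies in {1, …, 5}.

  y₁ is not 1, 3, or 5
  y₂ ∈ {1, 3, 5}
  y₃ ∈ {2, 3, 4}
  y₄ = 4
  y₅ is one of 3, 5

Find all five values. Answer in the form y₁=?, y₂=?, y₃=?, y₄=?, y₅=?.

y₄ must be 4 (only option left). Strike 4 from y₁, y₃.
That leaves y₁ = 2. Remove 2 from y₃.
y₃ must be 3 (only option left). So y₂, y₅ can't be 3.
That leaves y₅ = 5. So y₂ can't be 5.
That leaves y₂ = 1.

y₁=2, y₂=1, y₃=3, y₄=4, y₅=5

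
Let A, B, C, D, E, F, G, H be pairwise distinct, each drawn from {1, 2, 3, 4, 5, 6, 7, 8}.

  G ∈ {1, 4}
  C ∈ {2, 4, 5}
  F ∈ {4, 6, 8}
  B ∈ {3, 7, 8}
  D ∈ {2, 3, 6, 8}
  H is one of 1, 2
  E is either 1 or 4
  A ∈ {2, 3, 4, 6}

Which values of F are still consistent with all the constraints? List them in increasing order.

6, 8

The 8 variables draw from only 8 values {1, 2, 3, 4, 5, 6, 7, 8}, so each is used; only C can be 5, hence C = 5.
Among the 7 still-open variables, 7 fits only B (and all 7 values in {1, 2, 3, 4, 6, 7, 8} must be used), so B = 7.
E and G between them cover only {1, 4} — a naked pair. Remove those values from A, F, H.
That leaves H = 2. Strike 2 from A, D.
No further eliminations apply; F can still be any of 6, 8.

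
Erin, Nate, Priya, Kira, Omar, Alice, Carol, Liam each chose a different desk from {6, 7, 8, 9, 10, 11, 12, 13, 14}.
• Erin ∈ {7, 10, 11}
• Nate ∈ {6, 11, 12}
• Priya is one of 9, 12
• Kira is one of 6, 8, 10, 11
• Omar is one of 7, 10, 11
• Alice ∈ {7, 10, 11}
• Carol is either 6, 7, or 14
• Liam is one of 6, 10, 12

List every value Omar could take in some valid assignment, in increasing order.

Among the 8 variables, 8 fits only Kira (and all 8 values in {6, 7, 8, 9, 10, 11, 12, 14} must be used), so Kira = 8.
Among the 7 still-open variables, 9 fits only Priya (and all 7 values in {6, 7, 9, 10, 11, 12, 14} must be used), so Priya = 9.
The 6 still-open variables together cover exactly {6, 7, 10, 11, 12, 14} — 6 values for 6 variables — and 14 appears only in Carol's list, so Carol = 14.
The 3 variables Erin, Omar, Alice are confined to {7, 10, 11}, which locks those values in; drop them from Nate, Liam.
No further eliminations apply; Omar can still be any of 7, 10, 11.

7, 10, 11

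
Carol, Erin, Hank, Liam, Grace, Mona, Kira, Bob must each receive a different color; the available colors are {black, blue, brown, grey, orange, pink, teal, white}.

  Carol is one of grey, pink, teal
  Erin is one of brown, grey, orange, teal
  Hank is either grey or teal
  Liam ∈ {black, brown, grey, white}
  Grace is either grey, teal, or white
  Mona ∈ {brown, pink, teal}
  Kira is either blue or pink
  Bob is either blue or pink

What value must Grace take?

white

Among the 8 variables, black fits only Liam (and all 8 values in {black, blue, brown, grey, orange, pink, teal, white} must be used), so Liam = black.
The 7 still-open variables draw from only 7 values {blue, brown, grey, orange, pink, teal, white}, so each is used; only Erin can be orange, hence Erin = orange.
Among the 6 still-open variables, brown fits only Mona (and all 6 values in {blue, brown, grey, pink, teal, white} must be used), so Mona = brown.
The 5 still-open variables together cover exactly {blue, grey, pink, teal, white} — 5 values for 5 variables — and white appears only in Grace's list, so Grace = white.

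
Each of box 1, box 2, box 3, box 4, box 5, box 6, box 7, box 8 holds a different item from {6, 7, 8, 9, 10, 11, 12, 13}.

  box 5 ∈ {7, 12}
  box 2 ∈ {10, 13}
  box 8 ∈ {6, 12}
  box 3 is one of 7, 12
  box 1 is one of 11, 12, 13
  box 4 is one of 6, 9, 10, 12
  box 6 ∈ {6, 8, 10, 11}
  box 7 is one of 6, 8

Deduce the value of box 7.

The 8 variables together cover exactly {6, 7, 8, 9, 10, 11, 12, 13} — 8 values for 8 variables — and 9 appears only in box 4's list, so box 4 = 9.
The 2 variables box 3 and box 5 are confined to {7, 12}, which locks those values in; drop them from box 1, box 8.
box 8's domain is down to {6}, so box 8 = 6. Strike 6 from box 6, box 7.
So box 7 = 8.

8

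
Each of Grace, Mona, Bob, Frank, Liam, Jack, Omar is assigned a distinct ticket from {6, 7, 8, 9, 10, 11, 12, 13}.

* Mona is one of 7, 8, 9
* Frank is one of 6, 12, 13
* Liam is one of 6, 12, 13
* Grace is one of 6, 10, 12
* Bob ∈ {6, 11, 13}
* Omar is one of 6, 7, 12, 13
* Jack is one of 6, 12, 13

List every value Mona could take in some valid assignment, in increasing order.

Frank, Liam, Jack between them cover only {6, 12, 13} — a naked triple. Remove those values from Grace, Bob, Omar.
Grace has just one choice, so Grace = 10.
Bob must be 11 (only option left).
Omar's domain is down to {7}, so Omar = 7. So Mona can't be 7.
No further eliminations apply; Mona can still be any of 8, 9.

8, 9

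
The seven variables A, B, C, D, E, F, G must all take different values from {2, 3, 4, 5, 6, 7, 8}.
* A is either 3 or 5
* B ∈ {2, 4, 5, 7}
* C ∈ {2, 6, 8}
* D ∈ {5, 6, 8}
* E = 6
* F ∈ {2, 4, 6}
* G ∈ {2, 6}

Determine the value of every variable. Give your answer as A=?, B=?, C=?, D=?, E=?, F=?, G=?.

A=3, B=7, C=8, D=5, E=6, F=4, G=2

E's domain is down to {6}, so E = 6. Remove 6 from C, D, F, G.
That leaves G = 2. Strike 2 from B, C, F.
C must be 8 (only option left). Strike 8 from D.
D has just one choice, so D = 5. Eliminate 5 elsewhere: A, B.
F has just one choice, so F = 4. Remove 4 from B.
A's domain is down to {3}, so A = 3.
B must be 7 (only option left).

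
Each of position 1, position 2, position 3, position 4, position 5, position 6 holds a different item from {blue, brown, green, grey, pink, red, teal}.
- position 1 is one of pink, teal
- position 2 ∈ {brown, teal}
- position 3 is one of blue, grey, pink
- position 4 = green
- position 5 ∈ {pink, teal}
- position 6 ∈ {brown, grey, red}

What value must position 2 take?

position 4's domain is down to {green}, so position 4 = green.
The 2 variables position 1 and position 5 are confined to {pink, teal}, which locks those values in; drop them from position 2, position 3.
So position 2 = brown.

brown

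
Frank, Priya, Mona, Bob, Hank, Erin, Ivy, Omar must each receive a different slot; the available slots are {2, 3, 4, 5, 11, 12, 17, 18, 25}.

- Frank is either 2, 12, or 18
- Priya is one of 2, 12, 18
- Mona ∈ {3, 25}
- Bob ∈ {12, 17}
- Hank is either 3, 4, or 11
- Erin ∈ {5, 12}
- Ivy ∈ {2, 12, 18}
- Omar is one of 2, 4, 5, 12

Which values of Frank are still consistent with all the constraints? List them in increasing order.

Frank, Priya, Ivy share exactly the 3 values {2, 12, 18}; by pigeonhole those values go to them, so strike 2, 12, 18 from Bob, Erin, Omar.
That leaves Bob = 17.
Erin has just one choice, so Erin = 5. Remove 5 from Omar.
Omar's domain is down to {4}, so Omar = 4. So Hank can't be 4.
No further eliminations apply; Frank can still be any of 2, 12, 18.

2, 12, 18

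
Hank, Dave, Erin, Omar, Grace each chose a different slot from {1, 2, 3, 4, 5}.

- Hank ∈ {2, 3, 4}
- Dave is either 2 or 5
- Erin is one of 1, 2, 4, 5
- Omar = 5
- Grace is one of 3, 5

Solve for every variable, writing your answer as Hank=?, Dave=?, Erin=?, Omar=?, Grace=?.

Hank=4, Dave=2, Erin=1, Omar=5, Grace=3

Omar must be 5 (only option left). Strike 5 from Dave, Erin, Grace.
That leaves Grace = 3. Remove 3 from Hank.
Dave's domain is down to {2}, so Dave = 2. So Hank, Erin can't be 2.
Hank's domain is down to {4}, so Hank = 4. So Erin can't be 4.
Erin must be 1 (only option left).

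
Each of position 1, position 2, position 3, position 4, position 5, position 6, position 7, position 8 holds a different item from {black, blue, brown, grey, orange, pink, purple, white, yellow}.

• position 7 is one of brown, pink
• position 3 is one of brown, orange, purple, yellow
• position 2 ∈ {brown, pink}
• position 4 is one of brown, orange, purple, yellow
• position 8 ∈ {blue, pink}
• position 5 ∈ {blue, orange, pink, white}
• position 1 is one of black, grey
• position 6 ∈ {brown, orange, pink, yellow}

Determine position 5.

position 2 and position 7 between them cover only {brown, pink} — a naked pair. Remove those values from position 3, position 4, position 5, position 6, position 8.
position 8 must be blue (only option left). Strike blue from position 5.
The 3 variables position 3, position 4, position 6 are confined to {orange, purple, yellow}, which locks those values in; drop them from position 5.
So position 5 = white.

white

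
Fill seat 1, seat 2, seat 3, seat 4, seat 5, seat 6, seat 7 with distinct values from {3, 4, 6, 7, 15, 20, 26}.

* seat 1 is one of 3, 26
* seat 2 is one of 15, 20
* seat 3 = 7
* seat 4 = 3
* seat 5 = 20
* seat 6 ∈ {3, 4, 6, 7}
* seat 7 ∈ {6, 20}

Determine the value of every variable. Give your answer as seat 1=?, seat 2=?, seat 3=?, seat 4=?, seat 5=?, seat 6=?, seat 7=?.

seat 3's domain is down to {7}, so seat 3 = 7. So seat 6 can't be 7.
seat 4 has just one choice, so seat 4 = 3. Remove 3 from seat 1, seat 6.
seat 5 must be 20 (only option left). Strike 20 from seat 2, seat 7.
seat 7 has just one choice, so seat 7 = 6. So seat 6 can't be 6.
seat 1's domain is down to {26}, so seat 1 = 26.
seat 2 has just one choice, so seat 2 = 15.
seat 6 must be 4 (only option left).

seat 1=26, seat 2=15, seat 3=7, seat 4=3, seat 5=20, seat 6=4, seat 7=6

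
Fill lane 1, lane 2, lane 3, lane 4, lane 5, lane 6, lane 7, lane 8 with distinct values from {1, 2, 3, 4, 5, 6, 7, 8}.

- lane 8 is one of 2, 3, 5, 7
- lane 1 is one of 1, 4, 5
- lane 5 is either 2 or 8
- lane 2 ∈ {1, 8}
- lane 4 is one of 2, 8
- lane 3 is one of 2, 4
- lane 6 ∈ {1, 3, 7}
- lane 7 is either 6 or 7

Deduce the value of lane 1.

5

The 8 variables draw from only 8 values {1, 2, 3, 4, 5, 6, 7, 8}, so each is used; only lane 7 can be 6, hence lane 7 = 6.
The 2 variables lane 4 and lane 5 are confined to {2, 8}, which locks those values in; drop them from lane 2, lane 3, lane 8.
lane 2 must be 1 (only option left). Eliminate 1 elsewhere: lane 1, lane 6.
lane 3's domain is down to {4}, so lane 3 = 4. Remove 4 from lane 1.
So lane 1 = 5.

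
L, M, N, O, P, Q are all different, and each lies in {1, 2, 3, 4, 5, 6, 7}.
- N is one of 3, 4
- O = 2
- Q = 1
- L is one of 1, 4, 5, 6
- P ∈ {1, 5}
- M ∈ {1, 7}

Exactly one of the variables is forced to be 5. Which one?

P

O has just one choice, so O = 2.
Q has just one choice, so Q = 1. So L, M, P can't be 1.
So 5 goes to P.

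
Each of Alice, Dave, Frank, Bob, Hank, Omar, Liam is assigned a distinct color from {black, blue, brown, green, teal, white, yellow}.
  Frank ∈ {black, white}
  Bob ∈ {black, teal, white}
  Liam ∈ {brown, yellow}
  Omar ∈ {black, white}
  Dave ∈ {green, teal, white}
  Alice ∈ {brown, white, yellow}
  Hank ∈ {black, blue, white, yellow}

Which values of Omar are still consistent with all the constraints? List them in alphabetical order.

black, white

Among the 7 variables, blue fits only Hank (and all 7 values in {black, blue, brown, green, teal, white, yellow} must be used), so Hank = blue.
The 6 still-open variables draw from only 6 values {black, brown, green, teal, white, yellow}, so each is used; only Dave can be green, hence Dave = green.
The 5 still-open variables together cover exactly {black, brown, teal, white, yellow} — 5 values for 5 variables — and teal appears only in Bob's list, so Bob = teal.
Frank and Omar between them cover only {black, white} — a naked pair. Remove those values from Alice.
No further eliminations apply; Omar can still be any of black, white.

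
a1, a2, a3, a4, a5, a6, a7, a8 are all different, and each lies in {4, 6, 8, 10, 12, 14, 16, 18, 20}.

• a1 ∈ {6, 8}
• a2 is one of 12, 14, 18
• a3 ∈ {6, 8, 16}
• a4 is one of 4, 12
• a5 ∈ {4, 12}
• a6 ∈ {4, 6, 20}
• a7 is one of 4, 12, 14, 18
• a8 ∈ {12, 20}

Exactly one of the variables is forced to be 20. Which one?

a8

The 8 variables draw from only 8 values {4, 6, 8, 12, 14, 16, 18, 20}, so each is used; only a3 can be 16, hence a3 = 16.
The 7 still-open variables draw from only 7 values {4, 6, 8, 12, 14, 18, 20}, so each is used; only a1 can be 8, hence a1 = 8.
The 6 still-open variables together cover exactly {4, 6, 12, 14, 18, 20} — 6 values for 6 variables — and 6 appears only in a6's list, so a6 = 6.
The 5 still-open variables draw from only 5 values {4, 12, 14, 18, 20}, so each is used; only a8 can be 20, hence a8 = 20.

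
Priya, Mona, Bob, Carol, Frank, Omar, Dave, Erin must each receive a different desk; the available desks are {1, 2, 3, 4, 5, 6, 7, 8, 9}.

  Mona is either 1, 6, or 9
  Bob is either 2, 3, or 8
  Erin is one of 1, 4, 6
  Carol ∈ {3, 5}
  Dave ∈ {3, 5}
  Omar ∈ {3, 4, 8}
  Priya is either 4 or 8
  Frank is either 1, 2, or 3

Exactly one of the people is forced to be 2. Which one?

The 8 variables together cover exactly {1, 2, 3, 4, 5, 6, 8, 9} — 8 values for 8 variables — and 9 appears only in Mona's list, so Mona = 9.
Among the 7 still-open variables, 6 fits only Erin (and all 7 values in {1, 2, 3, 4, 5, 6, 8} must be used), so Erin = 6.
The 6 still-open variables together cover exactly {1, 2, 3, 4, 5, 8} — 6 values for 6 variables — and 1 appears only in Frank's list, so Frank = 1.
Among the 5 still-open variables, 2 fits only Bob (and all 5 values in {2, 3, 4, 5, 8} must be used), so Bob = 2.

Bob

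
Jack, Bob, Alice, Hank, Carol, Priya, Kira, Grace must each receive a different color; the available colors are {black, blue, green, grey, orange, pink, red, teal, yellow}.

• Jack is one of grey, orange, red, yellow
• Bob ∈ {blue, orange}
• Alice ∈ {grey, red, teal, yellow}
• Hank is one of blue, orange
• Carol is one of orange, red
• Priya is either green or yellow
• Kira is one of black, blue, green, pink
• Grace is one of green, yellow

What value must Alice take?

Bob and Hank share exactly the 2 values {blue, orange}; by pigeonhole those values go to them, so strike blue, orange from Jack, Carol, Kira.
That leaves Carol = red. Remove red from Jack, Alice.
Priya and Grace between them cover only {green, yellow} — a naked pair. Remove those values from Jack, Alice, Kira.
Jack has just one choice, so Jack = grey. Strike grey from Alice.
So Alice = teal.

teal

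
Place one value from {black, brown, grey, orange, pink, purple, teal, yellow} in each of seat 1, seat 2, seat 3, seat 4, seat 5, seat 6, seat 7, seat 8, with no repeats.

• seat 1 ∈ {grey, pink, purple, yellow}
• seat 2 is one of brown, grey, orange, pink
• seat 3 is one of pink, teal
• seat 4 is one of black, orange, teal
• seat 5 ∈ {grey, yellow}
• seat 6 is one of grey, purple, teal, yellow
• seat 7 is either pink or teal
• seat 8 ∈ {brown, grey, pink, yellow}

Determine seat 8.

brown

The 8 variables together cover exactly {black, brown, grey, orange, pink, purple, teal, yellow} — 8 values for 8 variables — and black appears only in seat 4's list, so seat 4 = black.
The 7 still-open variables draw from only 7 values {brown, grey, orange, pink, purple, teal, yellow}, so each is used; only seat 2 can be orange, hence seat 2 = orange.
The 6 still-open variables draw from only 6 values {brown, grey, pink, purple, teal, yellow}, so each is used; only seat 8 can be brown, hence seat 8 = brown.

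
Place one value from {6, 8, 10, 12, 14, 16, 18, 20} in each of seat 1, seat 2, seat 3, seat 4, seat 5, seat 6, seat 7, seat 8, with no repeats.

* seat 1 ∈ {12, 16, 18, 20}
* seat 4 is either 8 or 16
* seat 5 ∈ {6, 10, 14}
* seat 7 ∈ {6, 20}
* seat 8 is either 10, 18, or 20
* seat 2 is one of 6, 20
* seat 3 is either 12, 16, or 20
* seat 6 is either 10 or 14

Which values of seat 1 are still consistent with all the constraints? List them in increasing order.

12, 16

The 8 variables draw from only 8 values {6, 8, 10, 12, 14, 16, 18, 20}, so each is used; only seat 4 can be 8, hence seat 4 = 8.
seat 2 and seat 7 between them cover only {6, 20} — a naked pair. Remove those values from seat 1, seat 3, seat 5, seat 8.
The 2 variables seat 5 and seat 6 are confined to {10, 14}, which locks those values in; drop them from seat 8.
seat 8's domain is down to {18}, so seat 8 = 18. Remove 18 from seat 1.
No further eliminations apply; seat 1 can still be any of 12, 16.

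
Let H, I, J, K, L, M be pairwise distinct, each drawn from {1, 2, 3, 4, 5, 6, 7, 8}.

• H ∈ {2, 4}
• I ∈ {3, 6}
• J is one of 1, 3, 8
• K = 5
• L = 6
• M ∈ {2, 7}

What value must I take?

3

K must be 5 (only option left).
L must be 6 (only option left). Strike 6 from I.
So I = 3.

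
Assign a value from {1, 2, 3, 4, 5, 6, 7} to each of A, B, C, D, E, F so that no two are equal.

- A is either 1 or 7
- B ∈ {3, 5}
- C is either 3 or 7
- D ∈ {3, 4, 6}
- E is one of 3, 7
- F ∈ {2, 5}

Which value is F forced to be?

C and E share exactly the 2 values {3, 7}; by pigeonhole those values go to them, so strike 3, 7 from A, B, D.
A must be 1 (only option left).
B has just one choice, so B = 5. Remove 5 from F.
So F = 2.

2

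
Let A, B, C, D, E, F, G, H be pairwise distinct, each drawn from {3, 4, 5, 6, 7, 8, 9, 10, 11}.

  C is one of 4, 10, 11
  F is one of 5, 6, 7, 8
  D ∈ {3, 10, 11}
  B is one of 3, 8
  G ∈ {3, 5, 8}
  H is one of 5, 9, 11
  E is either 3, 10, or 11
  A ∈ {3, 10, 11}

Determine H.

A, D, E share exactly the 3 values {3, 10, 11}; by pigeonhole those values go to them, so strike 3, 10, 11 from B, C, G, H.
That leaves B = 8. Strike 8 from F, G.
C has just one choice, so C = 4.
G must be 5 (only option left). Strike 5 from F, H.
So H = 9.

9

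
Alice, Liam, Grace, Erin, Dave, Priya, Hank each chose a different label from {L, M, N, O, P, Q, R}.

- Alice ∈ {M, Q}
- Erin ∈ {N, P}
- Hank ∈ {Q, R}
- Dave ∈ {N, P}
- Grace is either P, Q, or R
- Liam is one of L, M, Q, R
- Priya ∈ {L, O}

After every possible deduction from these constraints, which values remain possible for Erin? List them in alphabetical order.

The 7 variables together cover exactly {L, M, N, O, P, Q, R} — 7 values for 7 variables — and O appears only in Priya's list, so Priya = O.
The 6 still-open variables together cover exactly {L, M, N, P, Q, R} — 6 values for 6 variables — and L appears only in Liam's list, so Liam = L.
Among the 5 still-open variables, M fits only Alice (and all 5 values in {M, N, P, Q, R} must be used), so Alice = M.
The 2 variables Erin and Dave are confined to {N, P}, which locks those values in; drop them from Grace.
No further eliminations apply; Erin can still be any of N, P.

N, P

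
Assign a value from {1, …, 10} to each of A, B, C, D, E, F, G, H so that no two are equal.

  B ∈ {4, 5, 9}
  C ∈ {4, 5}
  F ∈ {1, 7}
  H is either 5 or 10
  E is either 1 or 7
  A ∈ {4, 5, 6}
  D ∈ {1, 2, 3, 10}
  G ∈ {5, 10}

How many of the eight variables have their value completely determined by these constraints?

3

E and F between them cover only {1, 7} — a naked pair. Remove those values from D.
The 2 variables G and H are confined to {5, 10}, which locks those values in; drop them from A, B, C, D.
C's domain is down to {4}, so C = 4. Remove 4 from A, B.
A has just one choice, so A = 6.
B must be 9 (only option left).
Determined: A=6, B=9, C=4. The other variables each still have more than one consistent value. That makes 3.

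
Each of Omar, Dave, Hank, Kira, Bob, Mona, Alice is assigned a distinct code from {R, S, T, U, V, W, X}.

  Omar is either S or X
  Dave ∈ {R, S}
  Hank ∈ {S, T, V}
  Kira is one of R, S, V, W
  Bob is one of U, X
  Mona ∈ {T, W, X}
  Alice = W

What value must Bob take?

Alice must be W (only option left). Eliminate W elsewhere: Kira, Mona.
Among the 6 still-open variables, U fits only Bob (and all 6 values in {R, S, T, U, V, X} must be used), so Bob = U.

U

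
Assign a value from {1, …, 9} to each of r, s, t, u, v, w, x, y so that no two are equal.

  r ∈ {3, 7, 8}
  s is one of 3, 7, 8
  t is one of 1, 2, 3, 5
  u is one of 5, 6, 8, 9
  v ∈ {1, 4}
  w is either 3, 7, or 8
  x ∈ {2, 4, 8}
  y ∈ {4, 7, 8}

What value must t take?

5

r, s, w between them cover only {3, 7, 8} — a naked triple. Remove those values from t, u, x, y.
That leaves y = 4. Remove 4 from v, x.
v must be 1 (only option left). Strike 1 from t.
x has just one choice, so x = 2. Remove 2 from t.
So t = 5.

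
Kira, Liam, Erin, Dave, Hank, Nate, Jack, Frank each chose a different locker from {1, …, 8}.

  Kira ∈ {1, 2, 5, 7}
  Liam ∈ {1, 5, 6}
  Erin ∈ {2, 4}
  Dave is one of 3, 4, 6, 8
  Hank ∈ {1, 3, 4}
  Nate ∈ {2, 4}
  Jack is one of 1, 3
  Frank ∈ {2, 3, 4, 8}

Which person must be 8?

The 8 variables draw from only 8 values {1, 2, 3, 4, 5, 6, 7, 8}, so each is used; only Kira can be 7, hence Kira = 7.
Among the 7 still-open variables, 5 fits only Liam (and all 7 values in {1, 2, 3, 4, 5, 6, 8} must be used), so Liam = 5.
The 6 still-open variables together cover exactly {1, 2, 3, 4, 6, 8} — 6 values for 6 variables — and 6 appears only in Dave's list, so Dave = 6.
The 5 still-open variables draw from only 5 values {1, 2, 3, 4, 8}, so each is used; only Frank can be 8, hence Frank = 8.

Frank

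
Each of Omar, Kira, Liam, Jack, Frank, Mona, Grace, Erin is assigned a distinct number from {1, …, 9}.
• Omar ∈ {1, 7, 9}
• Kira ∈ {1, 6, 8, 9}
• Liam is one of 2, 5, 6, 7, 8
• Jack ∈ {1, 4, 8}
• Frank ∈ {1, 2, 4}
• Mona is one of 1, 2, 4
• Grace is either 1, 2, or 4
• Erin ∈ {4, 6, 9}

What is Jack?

8

The 8 variables draw from only 8 values {1, 2, 4, 5, 6, 7, 8, 9}, so each is used; only Liam can be 5, hence Liam = 5.
The 7 still-open variables together cover exactly {1, 2, 4, 6, 7, 8, 9} — 7 values for 7 variables — and 7 appears only in Omar's list, so Omar = 7.
The 3 variables Frank, Mona, Grace are confined to {1, 2, 4}, which locks those values in; drop them from Kira, Jack, Erin.
So Jack = 8.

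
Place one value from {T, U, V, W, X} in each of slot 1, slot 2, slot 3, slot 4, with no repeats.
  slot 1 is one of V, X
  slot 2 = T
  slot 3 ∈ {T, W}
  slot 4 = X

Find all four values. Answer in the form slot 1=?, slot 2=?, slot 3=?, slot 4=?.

slot 1=V, slot 2=T, slot 3=W, slot 4=X

slot 2 has just one choice, so slot 2 = T. So slot 3 can't be T.
That leaves slot 3 = W.
slot 4 must be X (only option left). Strike X from slot 1.
slot 1 has just one choice, so slot 1 = V.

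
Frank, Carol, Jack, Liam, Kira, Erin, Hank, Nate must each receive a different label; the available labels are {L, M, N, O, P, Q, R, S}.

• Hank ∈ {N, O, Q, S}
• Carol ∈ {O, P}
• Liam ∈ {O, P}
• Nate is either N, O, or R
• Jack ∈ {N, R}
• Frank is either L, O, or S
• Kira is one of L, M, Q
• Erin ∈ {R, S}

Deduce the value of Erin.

Among the 8 variables, M fits only Kira (and all 8 values in {L, M, N, O, P, Q, R, S} must be used), so Kira = M.
The 7 still-open variables draw from only 7 values {L, N, O, P, Q, R, S}, so each is used; only Frank can be L, hence Frank = L.
The 6 still-open variables together cover exactly {N, O, P, Q, R, S} — 6 values for 6 variables — and Q appears only in Hank's list, so Hank = Q.
The 5 still-open variables draw from only 5 values {N, O, P, R, S}, so each is used; only Erin can be S, hence Erin = S.

S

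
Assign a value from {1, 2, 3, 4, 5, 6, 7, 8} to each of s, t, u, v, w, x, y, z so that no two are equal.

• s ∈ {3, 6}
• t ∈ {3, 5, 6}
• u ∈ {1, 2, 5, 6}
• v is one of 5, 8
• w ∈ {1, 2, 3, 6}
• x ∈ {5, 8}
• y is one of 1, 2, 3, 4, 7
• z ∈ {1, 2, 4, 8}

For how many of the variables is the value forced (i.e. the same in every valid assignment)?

The 8 variables together cover exactly {1, 2, 3, 4, 5, 6, 7, 8} — 8 values for 8 variables — and 7 appears only in y's list, so y = 7.
The 7 still-open variables draw from only 7 values {1, 2, 3, 4, 5, 6, 8}, so each is used; only z can be 4, hence z = 4.
v and x share exactly the 2 values {5, 8}; by pigeonhole those values go to them, so strike 5, 8 from t, u.
s and t share exactly the 2 values {3, 6}; by pigeonhole those values go to them, so strike 3, 6 from u, w.
Determined: y=7, z=4. The other variables each still have more than one consistent value. That makes 2.

2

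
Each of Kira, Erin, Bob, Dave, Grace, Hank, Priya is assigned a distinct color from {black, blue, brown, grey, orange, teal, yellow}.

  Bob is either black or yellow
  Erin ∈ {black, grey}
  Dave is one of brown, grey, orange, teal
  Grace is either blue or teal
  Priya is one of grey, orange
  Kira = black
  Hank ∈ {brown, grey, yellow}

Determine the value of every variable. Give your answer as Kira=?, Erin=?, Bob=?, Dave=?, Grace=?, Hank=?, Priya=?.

Kira must be black (only option left). Remove black from Erin, Bob.
Erin must be grey (only option left). Strike grey from Dave, Hank, Priya.
Bob's domain is down to {yellow}, so Bob = yellow. Strike yellow from Hank.
Hank has just one choice, so Hank = brown. Strike brown from Dave.
Priya's domain is down to {orange}, so Priya = orange. So Dave can't be orange.
Dave's domain is down to {teal}, so Dave = teal. So Grace can't be teal.
Grace has just one choice, so Grace = blue.

Kira=black, Erin=grey, Bob=yellow, Dave=teal, Grace=blue, Hank=brown, Priya=orange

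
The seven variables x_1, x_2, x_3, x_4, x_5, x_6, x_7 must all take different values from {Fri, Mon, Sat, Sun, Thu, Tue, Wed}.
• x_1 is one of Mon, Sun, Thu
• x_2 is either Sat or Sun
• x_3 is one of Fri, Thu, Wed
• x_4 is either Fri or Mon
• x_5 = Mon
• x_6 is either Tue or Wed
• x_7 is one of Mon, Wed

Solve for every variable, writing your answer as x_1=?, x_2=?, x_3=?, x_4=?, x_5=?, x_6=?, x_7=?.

x_5 has just one choice, so x_5 = Mon. Remove Mon from x_1, x_4, x_7.
That leaves x_7 = Wed. So x_3, x_6 can't be Wed.
x_4 has just one choice, so x_4 = Fri. So x_3 can't be Fri.
x_6's domain is down to {Tue}, so x_6 = Tue.
x_3 must be Thu (only option left). Eliminate Thu elsewhere: x_1.
x_1's domain is down to {Sun}, so x_1 = Sun. Strike Sun from x_2.
x_2 has just one choice, so x_2 = Sat.

x_1=Sun, x_2=Sat, x_3=Thu, x_4=Fri, x_5=Mon, x_6=Tue, x_7=Wed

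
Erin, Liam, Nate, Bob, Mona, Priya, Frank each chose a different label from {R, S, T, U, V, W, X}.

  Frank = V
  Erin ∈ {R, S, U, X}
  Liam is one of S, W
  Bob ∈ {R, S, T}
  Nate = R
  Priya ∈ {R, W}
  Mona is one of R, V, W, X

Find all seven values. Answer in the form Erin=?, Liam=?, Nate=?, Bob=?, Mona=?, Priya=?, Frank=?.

Nate has just one choice, so Nate = R. Remove R from Erin, Bob, Mona, Priya.
Priya's domain is down to {W}, so Priya = W. Remove W from Liam, Mona.
Frank must be V (only option left). Remove V from Mona.
Liam must be S (only option left). Strike S from Erin, Bob.
That leaves Bob = T.
Mona has just one choice, so Mona = X. So Erin can't be X.
That leaves Erin = U.

Erin=U, Liam=S, Nate=R, Bob=T, Mona=X, Priya=W, Frank=V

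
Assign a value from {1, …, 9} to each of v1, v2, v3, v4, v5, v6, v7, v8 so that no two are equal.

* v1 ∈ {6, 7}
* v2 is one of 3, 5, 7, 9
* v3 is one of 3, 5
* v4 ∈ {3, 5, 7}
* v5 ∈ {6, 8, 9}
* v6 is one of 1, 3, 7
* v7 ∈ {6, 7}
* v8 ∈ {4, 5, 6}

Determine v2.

Among the 8 variables, 1 fits only v6 (and all 8 values in {1, 3, 4, 5, 6, 7, 8, 9} must be used), so v6 = 1.
The 7 still-open variables draw from only 7 values {3, 4, 5, 6, 7, 8, 9}, so each is used; only v8 can be 4, hence v8 = 4.
Among the 6 still-open variables, 8 fits only v5 (and all 6 values in {3, 5, 6, 7, 8, 9} must be used), so v5 = 8.
The 5 still-open variables together cover exactly {3, 5, 6, 7, 9} — 5 values for 5 variables — and 9 appears only in v2's list, so v2 = 9.

9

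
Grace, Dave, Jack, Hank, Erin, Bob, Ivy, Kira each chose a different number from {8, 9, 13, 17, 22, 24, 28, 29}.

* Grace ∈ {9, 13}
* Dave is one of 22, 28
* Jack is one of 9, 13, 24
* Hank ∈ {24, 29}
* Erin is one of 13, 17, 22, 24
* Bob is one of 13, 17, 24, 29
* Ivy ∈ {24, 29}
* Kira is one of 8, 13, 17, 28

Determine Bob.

The 8 variables together cover exactly {8, 9, 13, 17, 22, 24, 28, 29} — 8 values for 8 variables — and 8 appears only in Kira's list, so Kira = 8.
The 7 still-open variables draw from only 7 values {9, 13, 17, 22, 24, 28, 29}, so each is used; only Dave can be 28, hence Dave = 28.
Among the 6 still-open variables, 22 fits only Erin (and all 6 values in {9, 13, 17, 22, 24, 29} must be used), so Erin = 22.
The 5 still-open variables together cover exactly {9, 13, 17, 24, 29} — 5 values for 5 variables — and 17 appears only in Bob's list, so Bob = 17.

17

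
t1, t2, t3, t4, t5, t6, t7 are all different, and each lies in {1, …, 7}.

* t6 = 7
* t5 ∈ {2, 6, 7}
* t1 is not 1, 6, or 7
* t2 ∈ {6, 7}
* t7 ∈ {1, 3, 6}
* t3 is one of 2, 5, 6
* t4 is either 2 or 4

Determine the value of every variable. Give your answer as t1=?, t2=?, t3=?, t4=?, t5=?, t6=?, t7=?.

t1=3, t2=6, t3=5, t4=4, t5=2, t6=7, t7=1

t6 has just one choice, so t6 = 7. So t2, t5 can't be 7.
t2's domain is down to {6}, so t2 = 6. Eliminate 6 elsewhere: t3, t5, t7.
t5's domain is down to {2}, so t5 = 2. Strike 2 from t1, t3, t4.
t3 has just one choice, so t3 = 5. Eliminate 5 elsewhere: t1.
t4 has just one choice, so t4 = 4. Remove 4 from t1.
That leaves t1 = 3. Remove 3 from t7.
That leaves t7 = 1.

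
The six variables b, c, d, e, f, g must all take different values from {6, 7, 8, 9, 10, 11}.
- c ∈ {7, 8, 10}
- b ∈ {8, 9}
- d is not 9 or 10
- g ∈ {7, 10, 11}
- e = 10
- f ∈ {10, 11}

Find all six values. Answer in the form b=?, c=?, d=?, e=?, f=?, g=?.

b=9, c=8, d=6, e=10, f=11, g=7

e has just one choice, so e = 10. Strike 10 from c, f, g.
f's domain is down to {11}, so f = 11. Eliminate 11 elsewhere: d, g.
That leaves g = 7. Remove 7 from c, d.
c has just one choice, so c = 8. Remove 8 from b, d.
d must be 6 (only option left).
b must be 9 (only option left).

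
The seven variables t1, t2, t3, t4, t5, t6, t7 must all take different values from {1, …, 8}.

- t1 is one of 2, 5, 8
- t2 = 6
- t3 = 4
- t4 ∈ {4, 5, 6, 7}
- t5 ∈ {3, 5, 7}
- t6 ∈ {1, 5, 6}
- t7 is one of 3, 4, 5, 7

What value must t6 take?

t2's domain is down to {6}, so t2 = 6. Strike 6 from t4, t6.
t3's domain is down to {4}, so t3 = 4. Remove 4 from t4, t7.
t4, t5, t7 between them cover only {3, 5, 7} — a naked triple. Remove those values from t1, t6.
So t6 = 1.

1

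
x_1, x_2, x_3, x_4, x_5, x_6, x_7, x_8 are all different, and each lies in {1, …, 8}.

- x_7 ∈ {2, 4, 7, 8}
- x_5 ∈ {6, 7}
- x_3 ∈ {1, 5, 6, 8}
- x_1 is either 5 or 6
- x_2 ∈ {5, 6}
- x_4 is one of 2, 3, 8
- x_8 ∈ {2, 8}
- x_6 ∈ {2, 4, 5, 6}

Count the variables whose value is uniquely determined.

Among the 8 variables, 1 fits only x_3 (and all 8 values in {1, 2, 3, 4, 5, 6, 7, 8} must be used), so x_3 = 1.
The 7 still-open variables together cover exactly {2, 3, 4, 5, 6, 7, 8} — 7 values for 7 variables — and 3 appears only in x_4's list, so x_4 = 3.
The 2 variables x_1 and x_2 are confined to {5, 6}, which locks those values in; drop them from x_5, x_6.
That leaves x_5 = 7. Strike 7 from x_7.
Determined: x_3=1, x_4=3, x_5=7. The other variables each still have more than one consistent value. That makes 3.

3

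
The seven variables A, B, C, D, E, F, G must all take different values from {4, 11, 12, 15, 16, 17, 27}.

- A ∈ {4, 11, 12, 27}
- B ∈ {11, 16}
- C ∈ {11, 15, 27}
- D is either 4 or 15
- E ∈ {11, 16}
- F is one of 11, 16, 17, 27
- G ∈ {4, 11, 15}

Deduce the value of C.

27

The 7 variables together cover exactly {4, 11, 12, 15, 16, 17, 27} — 7 values for 7 variables — and 12 appears only in A's list, so A = 12.
The 6 still-open variables together cover exactly {4, 11, 15, 16, 17, 27} — 6 values for 6 variables — and 17 appears only in F's list, so F = 17.
Among the 5 still-open variables, 27 fits only C (and all 5 values in {4, 11, 15, 16, 27} must be used), so C = 27.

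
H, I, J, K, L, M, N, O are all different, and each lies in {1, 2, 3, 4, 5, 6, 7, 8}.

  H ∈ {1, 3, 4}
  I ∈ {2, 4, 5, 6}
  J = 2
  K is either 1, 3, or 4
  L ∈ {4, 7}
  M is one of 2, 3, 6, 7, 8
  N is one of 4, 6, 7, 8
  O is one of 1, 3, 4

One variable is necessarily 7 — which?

L

J has just one choice, so J = 2. So I, M can't be 2.
The 7 still-open variables together cover exactly {1, 3, 4, 5, 6, 7, 8} — 7 values for 7 variables — and 5 appears only in I's list, so I = 5.
The 3 variables H, K, O are confined to {1, 3, 4}, which locks those values in; drop them from L, M, N.
So 7 goes to L.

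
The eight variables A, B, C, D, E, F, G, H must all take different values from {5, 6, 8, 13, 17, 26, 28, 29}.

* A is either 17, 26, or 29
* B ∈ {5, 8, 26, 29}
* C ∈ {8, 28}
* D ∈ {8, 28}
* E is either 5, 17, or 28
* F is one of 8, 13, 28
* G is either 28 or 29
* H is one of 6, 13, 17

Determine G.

The 8 variables draw from only 8 values {5, 6, 8, 13, 17, 26, 28, 29}, so each is used; only H can be 6, hence H = 6.
The 7 still-open variables together cover exactly {5, 8, 13, 17, 26, 28, 29} — 7 values for 7 variables — and 13 appears only in F's list, so F = 13.
C and D share exactly the 2 values {8, 28}; by pigeonhole those values go to them, so strike 8, 28 from B, E, G.
So G = 29.

29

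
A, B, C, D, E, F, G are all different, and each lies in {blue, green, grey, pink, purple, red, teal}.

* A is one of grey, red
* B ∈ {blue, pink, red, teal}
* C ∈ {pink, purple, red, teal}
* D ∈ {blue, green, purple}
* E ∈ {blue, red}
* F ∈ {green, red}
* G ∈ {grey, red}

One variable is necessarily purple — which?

D

A and G between them cover only {grey, red} — a naked pair. Remove those values from B, C, E, F.
E's domain is down to {blue}, so E = blue. Remove blue from B, D.
F's domain is down to {green}, so F = green. So D can't be green.
So purple goes to D.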